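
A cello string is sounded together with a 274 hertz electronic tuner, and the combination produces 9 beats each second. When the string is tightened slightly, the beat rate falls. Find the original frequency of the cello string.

265 Hz

|f − 274| = 9, so the cello string was at either 265 Hz or 283 Hz.
Increasing tension raises a string's frequency; the adjustment raises the cello string's frequency.
The beat rate fell, so the adjustment moved the cello string toward 274 Hz — it must have started below the reference.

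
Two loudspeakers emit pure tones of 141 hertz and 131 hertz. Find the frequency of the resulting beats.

10 Hz

f_beat = |f₁ − f₂|.
|141 − 131| = 10 Hz.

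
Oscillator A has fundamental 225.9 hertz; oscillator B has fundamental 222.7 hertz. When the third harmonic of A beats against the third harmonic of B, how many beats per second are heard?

9.6 Hz

Third harmonic of the first: 3·225.9 = 677.7 Hz.
Third harmonic of the second: 3·222.7 = 668.1 Hz.
f_beat = |677.7 − 668.1| = 9.6 Hz.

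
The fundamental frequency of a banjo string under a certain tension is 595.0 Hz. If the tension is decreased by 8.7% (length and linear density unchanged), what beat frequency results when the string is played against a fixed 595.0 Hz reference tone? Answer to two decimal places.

For a string, f ∝ √T, so the new frequency is 595.0·√0.913 = 568.5286 Hz.
f_beat = |568.5286 − 595.0| = 26.47 Hz.

26.47 Hz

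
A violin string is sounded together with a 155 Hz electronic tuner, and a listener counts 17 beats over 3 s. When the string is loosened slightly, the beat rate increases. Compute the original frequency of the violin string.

Beat frequency = 17/3 = 5.6667 Hz.
|f − 155| = 5.6667, so the violin string was at either 149.3333 Hz or 160.6667 Hz.
Reducing tension lowers a string's frequency; the adjustment lowers the violin string's frequency.
The beat rate rose, so the adjustment moved the violin string further from 155 Hz — it was already below the reference.

149.3333 Hz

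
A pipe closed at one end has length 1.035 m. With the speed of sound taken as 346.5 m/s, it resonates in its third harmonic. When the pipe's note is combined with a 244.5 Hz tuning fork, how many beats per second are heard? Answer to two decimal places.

6.59 Hz

Closed pipe (odd harmonics): f_n = n·v/(4L) = 3·346.5/(4·1.035) = 251.0870 Hz.
f_beat = |251.0870 − 244.5| = 6.59 Hz.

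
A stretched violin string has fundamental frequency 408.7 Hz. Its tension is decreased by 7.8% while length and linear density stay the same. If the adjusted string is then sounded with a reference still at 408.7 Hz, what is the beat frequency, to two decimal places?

For a string, f ∝ √T, so the new frequency is 408.7·√0.922 = 392.4371 Hz.
f_beat = |392.4371 − 408.7| = 16.26 Hz.

16.26 Hz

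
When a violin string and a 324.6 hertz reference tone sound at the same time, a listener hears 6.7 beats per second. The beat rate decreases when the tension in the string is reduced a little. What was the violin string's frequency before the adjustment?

331.3 Hz

|f − 324.6| = 6.7, so the violin string was at either 317.9 Hz or 331.3 Hz.
Lower tension means lower frequency; the adjustment lowers the violin string's frequency.
The beat rate fell, so the adjustment moved the violin string toward 324.6 Hz — it must have started above the reference.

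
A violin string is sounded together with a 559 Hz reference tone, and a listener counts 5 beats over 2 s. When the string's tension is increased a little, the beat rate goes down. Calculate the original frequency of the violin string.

556.5 Hz

Beat frequency = 5/2 = 2.5 Hz.
|f − 559| = 2.5, so the violin string was at either 556.5 Hz or 561.5 Hz.
Higher tension means higher frequency; the adjustment raises the violin string's frequency.
The beat rate fell, so the adjustment moved the violin string toward 559 Hz — it must have started below the reference.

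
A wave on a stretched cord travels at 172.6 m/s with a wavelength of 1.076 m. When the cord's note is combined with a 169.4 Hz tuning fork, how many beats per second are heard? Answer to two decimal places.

Source frequency f = v/λ = 172.6/1.076 = 160.4089 Hz.
f_beat = |160.4089 − 169.4| = 8.99 Hz.

8.99 Hz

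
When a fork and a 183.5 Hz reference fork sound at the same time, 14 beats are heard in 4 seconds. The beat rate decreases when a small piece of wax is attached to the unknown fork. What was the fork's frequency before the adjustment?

Beat frequency = 14/4 = 3.5 Hz.
|f − 183.5| = 3.5, so the fork was at either 180 Hz or 187 Hz.
Loading a fork with wax lowers its frequency; the adjustment lowers the fork's frequency.
The beat rate fell, so the adjustment moved the fork toward 183.5 Hz — it must have started above the reference.

187 Hz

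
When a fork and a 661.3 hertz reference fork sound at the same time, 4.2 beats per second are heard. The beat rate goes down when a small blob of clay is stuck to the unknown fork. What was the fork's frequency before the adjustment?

665.5 Hz

|f − 661.3| = 4.2, so the fork was at either 657.1 Hz or 665.5 Hz.
Adding mass to a fork lowers its frequency; the adjustment lowers the fork's frequency.
The beat rate fell, so the adjustment moved the fork toward 661.3 Hz — it must have started above the reference.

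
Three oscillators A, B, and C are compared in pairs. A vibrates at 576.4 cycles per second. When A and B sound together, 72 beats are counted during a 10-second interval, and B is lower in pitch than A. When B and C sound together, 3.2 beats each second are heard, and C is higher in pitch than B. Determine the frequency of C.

572.4 Hz

A–B: Beat frequency = 72/10 = 7.2 Hz.
B is below A, so f_B = 576.4 − 7.2 = 569.2 Hz.
C is above B, so f_C = 569.2 + 3.2 = 572.4 Hz.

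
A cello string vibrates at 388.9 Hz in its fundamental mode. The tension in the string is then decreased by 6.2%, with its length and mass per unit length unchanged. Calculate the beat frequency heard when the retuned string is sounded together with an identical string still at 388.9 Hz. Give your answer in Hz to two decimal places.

For a string, f ∝ √T, so the new frequency is 388.9·√0.938 = 376.6512 Hz.
f_beat = |376.6512 − 388.9| = 12.25 Hz.

12.25 Hz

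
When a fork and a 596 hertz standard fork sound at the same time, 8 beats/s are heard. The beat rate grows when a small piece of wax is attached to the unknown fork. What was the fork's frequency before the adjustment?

|f − 596| = 8, so the fork was at either 588 Hz or 604 Hz.
Loading a fork with wax lowers its frequency; the adjustment lowers the fork's frequency.
The beat rate rose, so the adjustment moved the fork further from 596 Hz — it was already below the reference.

588 Hz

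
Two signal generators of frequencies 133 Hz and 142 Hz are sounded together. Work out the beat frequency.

The beat frequency equals the magnitude of the frequency difference.
|133 − 142| = 9 Hz.

9 Hz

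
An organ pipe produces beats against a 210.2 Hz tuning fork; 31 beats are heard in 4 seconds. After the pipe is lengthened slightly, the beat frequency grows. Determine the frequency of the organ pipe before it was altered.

Beat frequency = 31/4 = 7.75 Hz.
|f − 210.2| = 7.75, so the organ pipe was at either 202.45 Hz or 217.95 Hz.
A longer pipe has a lower fundamental; the adjustment lowers the organ pipe's frequency.
The beat rate rose, so the adjustment moved the organ pipe further from 210.2 Hz — it was already below the reference.

202.45 Hz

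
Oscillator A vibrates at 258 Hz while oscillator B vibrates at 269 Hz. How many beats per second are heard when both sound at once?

11 Hz

The beat frequency equals the magnitude of the frequency difference.
|258 − 269| = 11 Hz.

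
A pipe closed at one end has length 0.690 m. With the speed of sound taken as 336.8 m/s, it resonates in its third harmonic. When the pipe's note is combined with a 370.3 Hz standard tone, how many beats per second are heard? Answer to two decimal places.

Closed pipe (odd harmonics): f_n = n·v/(4L) = 3·336.8/(4·0.690) = 366.0870 Hz.
f_beat = |366.0870 − 370.3| = 4.21 Hz.

4.21 Hz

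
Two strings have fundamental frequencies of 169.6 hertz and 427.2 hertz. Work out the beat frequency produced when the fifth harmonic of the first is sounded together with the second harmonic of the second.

6.4 Hz

Fifth harmonic of the first: 5·169.6 = 848.0 Hz.
Second harmonic of the second: 2·427.2 = 854.4 Hz.
f_beat = |848.0 − 854.4| = 6.4 Hz.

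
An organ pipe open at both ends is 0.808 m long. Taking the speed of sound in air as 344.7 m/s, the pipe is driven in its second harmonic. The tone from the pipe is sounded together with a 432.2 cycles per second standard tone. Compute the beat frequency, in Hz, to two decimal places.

5.59 Hz

Open pipe: f_n = n·v/(2L) = 2·344.7/(2·0.808) = 426.6089 Hz.
f_beat = |426.6089 − 432.2| = 5.59 Hz.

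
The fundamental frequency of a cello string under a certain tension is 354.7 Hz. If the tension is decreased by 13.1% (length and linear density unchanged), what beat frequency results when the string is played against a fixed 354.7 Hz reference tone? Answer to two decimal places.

24.05 Hz

For a string, f ∝ √T, so the new frequency is 354.7·√0.869 = 330.6519 Hz.
f_beat = |330.6519 − 354.7| = 24.05 Hz.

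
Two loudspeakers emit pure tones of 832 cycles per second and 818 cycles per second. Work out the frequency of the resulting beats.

Beats arise from superposition of two nearby frequencies; the beat rate is |f₁ − f₂|.
|832 − 818| = 14 Hz.

14 Hz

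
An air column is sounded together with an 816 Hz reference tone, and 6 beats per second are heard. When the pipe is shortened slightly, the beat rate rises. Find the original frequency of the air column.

|f − 816| = 6, so the air column was at either 810 Hz or 822 Hz.
A shorter pipe has a higher fundamental; the adjustment raises the air column's frequency.
The beat rate rose, so the adjustment moved the air column further from 816 Hz — it was already above the reference.

822 Hz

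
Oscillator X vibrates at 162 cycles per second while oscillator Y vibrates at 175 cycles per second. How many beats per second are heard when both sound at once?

13 Hz

Beats arise from superposition of two nearby frequencies; the beat rate is |f₁ − f₂|.
|162 − 175| = 13 Hz.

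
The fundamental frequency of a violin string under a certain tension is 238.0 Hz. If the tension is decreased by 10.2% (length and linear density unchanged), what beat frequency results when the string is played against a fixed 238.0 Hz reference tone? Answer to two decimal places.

12.46 Hz

For a string, f ∝ √T, so the new frequency is 238.0·√0.898 = 225.5356 Hz.
f_beat = |225.5356 − 238.0| = 12.46 Hz.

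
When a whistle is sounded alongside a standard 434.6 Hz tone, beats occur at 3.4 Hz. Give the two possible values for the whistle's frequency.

431.2 Hz or 438 Hz

|f − 434.6| = 3.4, so f = 434.6 ± 3.4.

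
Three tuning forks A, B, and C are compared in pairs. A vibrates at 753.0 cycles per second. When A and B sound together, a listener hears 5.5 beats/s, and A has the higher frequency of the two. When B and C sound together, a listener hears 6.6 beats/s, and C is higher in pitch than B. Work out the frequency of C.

B is below A, so f_B = 753.0 − 5.5 = 747.5 Hz.
C is above B, so f_C = 747.5 + 6.6 = 754.1 Hz.

754.1 Hz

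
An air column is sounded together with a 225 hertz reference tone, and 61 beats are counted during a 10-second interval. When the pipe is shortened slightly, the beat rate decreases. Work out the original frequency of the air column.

218.9 Hz

Beat frequency = 61/10 = 6.1 Hz.
|f − 225| = 6.1, so the air column was at either 218.9 Hz or 231.1 Hz.
A shorter pipe has a higher fundamental; the adjustment raises the air column's frequency.
The beat rate fell, so the adjustment moved the air column toward 225 Hz — it must have started below the reference.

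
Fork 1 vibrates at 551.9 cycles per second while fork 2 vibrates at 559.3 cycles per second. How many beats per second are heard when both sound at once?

f_beat = |f₁ − f₂|.
|551.9 − 559.3| = 7.4 Hz.

7.4 Hz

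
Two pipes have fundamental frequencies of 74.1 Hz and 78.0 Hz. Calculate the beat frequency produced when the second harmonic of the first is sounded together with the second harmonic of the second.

Second harmonic of the first: 2·74.1 = 148.2 Hz.
Second harmonic of the second: 2·78.0 = 156.0 Hz.
f_beat = |148.2 − 156.0| = 7.8 Hz.

7.8 Hz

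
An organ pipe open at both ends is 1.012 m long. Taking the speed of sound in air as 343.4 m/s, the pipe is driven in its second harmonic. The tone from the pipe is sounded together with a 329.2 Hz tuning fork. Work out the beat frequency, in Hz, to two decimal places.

Open pipe: f_n = n·v/(2L) = 2·343.4/(2·1.012) = 339.3281 Hz.
f_beat = |339.3281 − 329.2| = 10.13 Hz.

10.13 Hz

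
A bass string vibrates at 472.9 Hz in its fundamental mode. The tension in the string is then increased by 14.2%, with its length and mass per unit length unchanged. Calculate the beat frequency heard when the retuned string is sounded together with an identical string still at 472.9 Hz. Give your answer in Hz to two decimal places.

32.46 Hz

For a string, f ∝ √T, so the new frequency is 472.9·√1.142 = 505.3617 Hz.
f_beat = |505.3617 − 472.9| = 32.46 Hz.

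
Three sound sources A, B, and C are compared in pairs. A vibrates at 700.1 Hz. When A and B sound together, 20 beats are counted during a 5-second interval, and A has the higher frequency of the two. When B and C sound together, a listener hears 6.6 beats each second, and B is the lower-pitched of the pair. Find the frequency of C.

702.7 Hz

A–B: Beat frequency = 20/5 = 4 Hz.
B is below A, so f_B = 700.1 − 4 = 696.1 Hz.
C is above B, so f_C = 696.1 + 6.6 = 702.7 Hz.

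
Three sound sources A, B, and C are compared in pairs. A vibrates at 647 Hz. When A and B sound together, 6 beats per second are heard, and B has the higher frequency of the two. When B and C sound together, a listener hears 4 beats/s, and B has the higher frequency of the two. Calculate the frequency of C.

B is above A, so f_B = 647 + 6 = 653 Hz.
C is below B, so f_C = 653 − 4 = 649 Hz.

649 Hz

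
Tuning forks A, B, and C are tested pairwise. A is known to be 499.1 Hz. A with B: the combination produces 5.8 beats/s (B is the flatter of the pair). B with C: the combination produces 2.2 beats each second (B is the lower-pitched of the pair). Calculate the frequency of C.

B is below A, so f_B = 499.1 − 5.8 = 493.3 Hz.
C is above B, so f_C = 493.3 + 2.2 = 495.5 Hz.

495.5 Hz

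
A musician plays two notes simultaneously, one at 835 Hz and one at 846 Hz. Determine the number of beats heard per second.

11 Hz

f_beat = |f₁ − f₂|.
|835 − 846| = 11 Hz.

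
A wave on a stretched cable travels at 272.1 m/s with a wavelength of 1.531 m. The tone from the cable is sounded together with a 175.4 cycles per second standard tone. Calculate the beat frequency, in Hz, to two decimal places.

Source frequency f = v/λ = 272.1/1.531 = 177.7270 Hz.
f_beat = |177.7270 − 175.4| = 2.33 Hz.

2.33 Hz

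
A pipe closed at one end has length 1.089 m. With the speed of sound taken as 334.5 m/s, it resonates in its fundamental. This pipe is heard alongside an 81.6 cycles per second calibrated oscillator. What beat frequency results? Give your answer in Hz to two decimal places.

4.81 Hz

Closed pipe (odd harmonics): f_n = n·v/(4L) = 1·334.5/(4·1.089) = 76.7906 Hz.
f_beat = |76.7906 − 81.6| = 4.81 Hz.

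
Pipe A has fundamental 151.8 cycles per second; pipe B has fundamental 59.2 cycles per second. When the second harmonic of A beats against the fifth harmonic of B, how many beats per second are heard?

7.6 Hz

Second harmonic of the first: 2·151.8 = 303.6 Hz.
Fifth harmonic of the second: 5·59.2 = 296.0 Hz.
f_beat = |303.6 − 296.0| = 7.6 Hz.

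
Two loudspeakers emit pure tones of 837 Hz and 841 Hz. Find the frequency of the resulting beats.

The beat frequency equals the magnitude of the frequency difference.
|837 − 841| = 4 Hz.

4 Hz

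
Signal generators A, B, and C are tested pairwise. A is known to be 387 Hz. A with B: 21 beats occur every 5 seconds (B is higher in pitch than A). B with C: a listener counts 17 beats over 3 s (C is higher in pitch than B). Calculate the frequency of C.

A–B: Beat frequency = 21/5 = 4.2 Hz.
B is above A, so f_B = 387 + 4.2 = 391.2 Hz.
B–C: Beat frequency = 17/3 = 5.6667 Hz.
C is above B, so f_C = 391.2 + 5.6667 = 396.8667 Hz.

396.8667 Hz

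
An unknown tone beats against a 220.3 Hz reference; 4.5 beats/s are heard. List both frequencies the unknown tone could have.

215.8 Hz or 224.8 Hz

|f − 220.3| = 4.5, so f = 220.3 ± 4.5.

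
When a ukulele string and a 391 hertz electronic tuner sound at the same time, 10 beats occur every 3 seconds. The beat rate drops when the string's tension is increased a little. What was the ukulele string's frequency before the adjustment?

387.6667 Hz

Beat frequency = 10/3 = 3.3333 Hz.
|f − 391| = 3.3333, so the ukulele string was at either 387.6667 Hz or 394.3333 Hz.
Higher tension means higher frequency; the adjustment raises the ukulele string's frequency.
The beat rate fell, so the adjustment moved the ukulele string toward 391 Hz — it must have started below the reference.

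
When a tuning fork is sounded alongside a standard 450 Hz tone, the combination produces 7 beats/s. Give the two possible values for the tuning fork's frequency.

443 Hz or 457 Hz

|f − 450| = 7, so f = 450 ± 7.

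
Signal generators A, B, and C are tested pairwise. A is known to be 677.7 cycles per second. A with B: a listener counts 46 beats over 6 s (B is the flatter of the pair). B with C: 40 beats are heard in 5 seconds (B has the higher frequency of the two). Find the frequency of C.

662.0333 Hz

A–B: Beat frequency = 46/6 = 7.6667 Hz.
B is below A, so f_B = 677.7 − 7.6667 = 670.0333 Hz.
B–C: Beat frequency = 40/5 = 8 Hz.
C is below B, so f_C = 670.0333 − 8 = 662.0333 Hz.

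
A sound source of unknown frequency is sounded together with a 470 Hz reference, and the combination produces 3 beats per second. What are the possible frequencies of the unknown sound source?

467 Hz or 473 Hz

|f − 470| = 3, so f = 470 ± 3.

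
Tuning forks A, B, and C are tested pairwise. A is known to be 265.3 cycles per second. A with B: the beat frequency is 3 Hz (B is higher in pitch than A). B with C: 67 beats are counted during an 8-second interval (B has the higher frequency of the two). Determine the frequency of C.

B is above A, so f_B = 265.3 + 3 = 268.3 Hz.
B–C: Beat frequency = 67/8 = 8.375 Hz.
C is below B, so f_C = 268.3 − 8.375 = 259.925 Hz.

259.925 Hz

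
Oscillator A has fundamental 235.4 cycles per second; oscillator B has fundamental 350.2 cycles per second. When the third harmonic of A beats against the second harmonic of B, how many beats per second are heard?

Third harmonic of the first: 3·235.4 = 706.2 Hz.
Second harmonic of the second: 2·350.2 = 700.4 Hz.
f_beat = |706.2 − 700.4| = 5.8 Hz.

5.8 Hz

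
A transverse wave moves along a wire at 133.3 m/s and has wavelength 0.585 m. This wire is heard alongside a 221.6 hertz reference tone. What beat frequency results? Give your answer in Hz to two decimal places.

Source frequency f = v/λ = 133.3/0.585 = 227.8632 Hz.
f_beat = |227.8632 − 221.6| = 6.26 Hz.

6.26 Hz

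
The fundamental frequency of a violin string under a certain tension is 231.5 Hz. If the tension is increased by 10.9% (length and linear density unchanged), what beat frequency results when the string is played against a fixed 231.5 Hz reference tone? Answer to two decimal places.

For a string, f ∝ √T, so the new frequency is 231.5·√1.109 = 243.7905 Hz.
f_beat = |243.7905 − 231.5| = 12.29 Hz.

12.29 Hz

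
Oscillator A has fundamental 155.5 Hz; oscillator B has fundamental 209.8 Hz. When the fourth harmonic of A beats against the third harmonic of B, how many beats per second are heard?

7.4 Hz

Fourth harmonic of the first: 4·155.5 = 622.0 Hz.
Third harmonic of the second: 3·209.8 = 629.4 Hz.
f_beat = |622.0 − 629.4| = 7.4 Hz.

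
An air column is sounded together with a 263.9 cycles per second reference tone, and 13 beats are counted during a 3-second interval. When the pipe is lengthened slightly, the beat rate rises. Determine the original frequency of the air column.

Beat frequency = 13/3 = 4.3333 Hz.
|f − 263.9| = 4.3333, so the air column was at either 259.5667 Hz or 268.2333 Hz.
A longer pipe has a lower fundamental; the adjustment lowers the air column's frequency.
The beat rate rose, so the adjustment moved the air column further from 263.9 Hz — it was already below the reference.

259.5667 Hz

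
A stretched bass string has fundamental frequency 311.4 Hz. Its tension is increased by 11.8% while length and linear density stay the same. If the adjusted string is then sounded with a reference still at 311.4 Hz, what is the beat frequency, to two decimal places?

17.86 Hz

For a string, f ∝ √T, so the new frequency is 311.4·√1.118 = 329.2604 Hz.
f_beat = |329.2604 − 311.4| = 17.86 Hz.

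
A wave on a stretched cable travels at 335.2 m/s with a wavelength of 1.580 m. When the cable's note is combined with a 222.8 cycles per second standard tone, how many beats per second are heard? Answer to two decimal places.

10.65 Hz

Source frequency f = v/λ = 335.2/1.580 = 212.1519 Hz.
f_beat = |212.1519 − 222.8| = 10.65 Hz.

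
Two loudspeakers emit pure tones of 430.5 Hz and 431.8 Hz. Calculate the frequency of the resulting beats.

Beats arise from superposition of two nearby frequencies; the beat rate is |f₁ − f₂|.
|430.5 − 431.8| = 1.3 Hz.

1.3 Hz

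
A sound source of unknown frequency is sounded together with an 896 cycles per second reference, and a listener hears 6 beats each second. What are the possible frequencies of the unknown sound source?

|f − 896| = 6, so f = 896 ± 6.

890 Hz or 902 Hz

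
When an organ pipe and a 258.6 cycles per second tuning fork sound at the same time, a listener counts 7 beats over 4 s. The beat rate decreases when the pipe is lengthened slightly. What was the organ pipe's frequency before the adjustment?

Beat frequency = 7/4 = 1.75 Hz.
|f − 258.6| = 1.75, so the organ pipe was at either 256.85 Hz or 260.35 Hz.
A longer pipe has a lower fundamental; the adjustment lowers the organ pipe's frequency.
The beat rate fell, so the adjustment moved the organ pipe toward 258.6 Hz — it must have started above the reference.

260.35 Hz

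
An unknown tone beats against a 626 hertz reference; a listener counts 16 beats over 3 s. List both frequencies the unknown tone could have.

620.6667 Hz or 631.3333 Hz

Beat frequency = 16/3 = 5.3333 Hz.
|f − 626| = 5.3333, so f = 626 ± 5.3333.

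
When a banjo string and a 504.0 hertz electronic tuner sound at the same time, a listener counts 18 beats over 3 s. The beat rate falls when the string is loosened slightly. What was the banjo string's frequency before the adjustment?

510 Hz

Beat frequency = 18/3 = 6 Hz.
|f − 504.0| = 6, so the banjo string was at either 498 Hz or 510 Hz.
Reducing tension lowers a string's frequency; the adjustment lowers the banjo string's frequency.
The beat rate fell, so the adjustment moved the banjo string toward 504.0 Hz — it must have started above the reference.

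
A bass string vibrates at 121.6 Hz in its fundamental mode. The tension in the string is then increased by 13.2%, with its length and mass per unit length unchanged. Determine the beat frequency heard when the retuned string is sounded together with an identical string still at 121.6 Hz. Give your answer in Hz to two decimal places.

7.78 Hz

For a string, f ∝ √T, so the new frequency is 121.6·√1.132 = 129.3769 Hz.
f_beat = |129.3769 − 121.6| = 7.78 Hz.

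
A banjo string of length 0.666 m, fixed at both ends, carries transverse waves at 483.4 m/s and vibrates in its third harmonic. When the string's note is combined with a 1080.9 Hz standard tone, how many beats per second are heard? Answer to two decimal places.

7.84 Hz

For a string fixed at both ends, f_n = n·v/(2L) = 3·483.4/(2·0.666) = 1088.7387 Hz.
f_beat = |1088.7387 − 1080.9| = 7.84 Hz.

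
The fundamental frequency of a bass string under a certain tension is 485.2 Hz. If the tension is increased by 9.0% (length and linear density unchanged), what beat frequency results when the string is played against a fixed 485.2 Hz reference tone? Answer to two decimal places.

For a string, f ∝ √T, so the new frequency is 485.2·√1.090 = 506.5637 Hz.
f_beat = |506.5637 − 485.2| = 21.36 Hz.

21.36 Hz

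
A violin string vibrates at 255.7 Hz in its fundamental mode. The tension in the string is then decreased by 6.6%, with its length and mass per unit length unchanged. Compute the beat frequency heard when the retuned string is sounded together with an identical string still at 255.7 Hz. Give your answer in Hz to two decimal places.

8.58 Hz

For a string, f ∝ √T, so the new frequency is 255.7·√0.934 = 247.1179 Hz.
f_beat = |247.1179 − 255.7| = 8.58 Hz.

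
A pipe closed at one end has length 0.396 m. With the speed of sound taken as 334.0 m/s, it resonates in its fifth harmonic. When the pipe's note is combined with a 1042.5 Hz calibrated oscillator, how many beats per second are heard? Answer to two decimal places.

Closed pipe (odd harmonics): f_n = n·v/(4L) = 5·334.0/(4·0.396) = 1054.2929 Hz.
f_beat = |1054.2929 − 1042.5| = 11.79 Hz.

11.79 Hz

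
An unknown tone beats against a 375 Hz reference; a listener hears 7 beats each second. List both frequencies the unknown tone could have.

368 Hz or 382 Hz

|f − 375| = 7, so f = 375 ± 7.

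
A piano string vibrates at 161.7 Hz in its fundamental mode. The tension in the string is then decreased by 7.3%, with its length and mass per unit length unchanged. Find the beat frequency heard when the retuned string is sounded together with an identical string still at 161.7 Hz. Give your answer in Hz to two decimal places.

For a string, f ∝ √T, so the new frequency is 161.7·√0.927 = 155.6861 Hz.
f_beat = |155.6861 − 161.7| = 6.01 Hz.

6.01 Hz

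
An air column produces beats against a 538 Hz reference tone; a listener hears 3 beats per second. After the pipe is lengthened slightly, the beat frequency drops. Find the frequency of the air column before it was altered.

541 Hz

|f − 538| = 3, so the air column was at either 535 Hz or 541 Hz.
A longer pipe has a lower fundamental; the adjustment lowers the air column's frequency.
The beat rate fell, so the adjustment moved the air column toward 538 Hz — it must have started above the reference.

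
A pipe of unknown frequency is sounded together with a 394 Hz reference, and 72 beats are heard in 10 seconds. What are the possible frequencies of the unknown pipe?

Beat frequency = 72/10 = 7.2 Hz.
|f − 394| = 7.2, so f = 394 ± 7.2.

386.8 Hz or 401.2 Hz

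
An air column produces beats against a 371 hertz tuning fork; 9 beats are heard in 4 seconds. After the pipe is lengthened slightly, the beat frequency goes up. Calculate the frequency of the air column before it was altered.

368.75 Hz

Beat frequency = 9/4 = 2.25 Hz.
|f − 371| = 2.25, so the air column was at either 368.75 Hz or 373.25 Hz.
A longer pipe has a lower fundamental; the adjustment lowers the air column's frequency.
The beat rate rose, so the adjustment moved the air column further from 371 Hz — it was already below the reference.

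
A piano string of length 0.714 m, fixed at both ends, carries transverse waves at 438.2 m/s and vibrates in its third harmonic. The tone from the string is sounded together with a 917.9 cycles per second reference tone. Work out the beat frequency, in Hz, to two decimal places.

2.69 Hz

For a string fixed at both ends, f_n = n·v/(2L) = 3·438.2/(2·0.714) = 920.5882 Hz.
f_beat = |920.5882 − 917.9| = 2.69 Hz.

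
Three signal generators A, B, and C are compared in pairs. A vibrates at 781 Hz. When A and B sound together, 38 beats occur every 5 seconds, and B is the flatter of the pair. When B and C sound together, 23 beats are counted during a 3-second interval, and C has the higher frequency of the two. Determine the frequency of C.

A–B: Beat frequency = 38/5 = 7.6 Hz.
B is below A, so f_B = 781 − 7.6 = 773.4 Hz.
B–C: Beat frequency = 23/3 = 7.6667 Hz.
C is above B, so f_C = 773.4 + 7.6667 = 781.0667 Hz.

781.0667 Hz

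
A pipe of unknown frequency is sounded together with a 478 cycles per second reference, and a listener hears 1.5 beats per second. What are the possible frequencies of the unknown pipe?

|f − 478| = 1.5, so f = 478 ± 1.5.

476.5 Hz or 479.5 Hz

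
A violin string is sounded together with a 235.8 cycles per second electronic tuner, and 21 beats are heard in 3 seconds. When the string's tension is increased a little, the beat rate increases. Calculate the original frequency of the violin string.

242.8 Hz

Beat frequency = 21/3 = 7 Hz.
|f − 235.8| = 7, so the violin string was at either 228.8 Hz or 242.8 Hz.
Higher tension means higher frequency; the adjustment raises the violin string's frequency.
The beat rate rose, so the adjustment moved the violin string further from 235.8 Hz — it was already above the reference.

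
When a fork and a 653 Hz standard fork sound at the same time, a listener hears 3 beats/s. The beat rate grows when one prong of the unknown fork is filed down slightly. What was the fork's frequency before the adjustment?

656 Hz

|f − 653| = 3, so the fork was at either 650 Hz or 656 Hz.
Filing a prong removes mass and raises the fork's frequency; the adjustment raises the fork's frequency.
The beat rate rose, so the adjustment moved the fork further from 653 Hz — it was already above the reference.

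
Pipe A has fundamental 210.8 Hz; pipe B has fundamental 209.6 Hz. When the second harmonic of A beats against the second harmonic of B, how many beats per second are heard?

Second harmonic of the first: 2·210.8 = 421.6 Hz.
Second harmonic of the second: 2·209.6 = 419.2 Hz.
f_beat = |421.6 − 419.2| = 2.4 Hz.

2.4 Hz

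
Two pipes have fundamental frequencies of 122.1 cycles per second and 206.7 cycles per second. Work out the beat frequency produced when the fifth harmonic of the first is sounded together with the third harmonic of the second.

9.6 Hz

Fifth harmonic of the first: 5·122.1 = 610.5 Hz.
Third harmonic of the second: 3·206.7 = 620.1 Hz.
f_beat = |610.5 − 620.1| = 9.6 Hz.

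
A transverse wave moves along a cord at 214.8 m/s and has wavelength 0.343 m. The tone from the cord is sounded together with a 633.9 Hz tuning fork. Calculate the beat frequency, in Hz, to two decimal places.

Source frequency f = v/λ = 214.8/0.343 = 626.2391 Hz.
f_beat = |626.2391 − 633.9| = 7.66 Hz.

7.66 Hz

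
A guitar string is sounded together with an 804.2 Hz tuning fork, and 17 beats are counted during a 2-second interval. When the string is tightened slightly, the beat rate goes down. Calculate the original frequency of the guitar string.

Beat frequency = 17/2 = 8.5 Hz.
|f − 804.2| = 8.5, so the guitar string was at either 795.7 Hz or 812.7 Hz.
Increasing tension raises a string's frequency; the adjustment raises the guitar string's frequency.
The beat rate fell, so the adjustment moved the guitar string toward 804.2 Hz — it must have started below the reference.

795.7 Hz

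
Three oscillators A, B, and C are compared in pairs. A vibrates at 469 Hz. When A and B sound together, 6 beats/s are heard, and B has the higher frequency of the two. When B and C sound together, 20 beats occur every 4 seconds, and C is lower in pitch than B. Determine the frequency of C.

470 Hz

B is above A, so f_B = 469 + 6 = 475 Hz.
B–C: Beat frequency = 20/4 = 5 Hz.
C is below B, so f_C = 475 − 5 = 470 Hz.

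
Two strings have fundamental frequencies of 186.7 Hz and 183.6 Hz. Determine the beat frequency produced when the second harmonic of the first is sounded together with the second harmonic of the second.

Second harmonic of the first: 2·186.7 = 373.4 Hz.
Second harmonic of the second: 2·183.6 = 367.2 Hz.
f_beat = |373.4 − 367.2| = 6.2 Hz.

6.2 Hz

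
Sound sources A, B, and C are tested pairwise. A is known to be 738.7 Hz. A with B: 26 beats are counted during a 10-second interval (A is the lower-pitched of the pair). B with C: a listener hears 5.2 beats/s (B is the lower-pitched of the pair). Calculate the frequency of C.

746.5 Hz

A–B: Beat frequency = 26/10 = 2.6 Hz.
B is above A, so f_B = 738.7 + 2.6 = 741.3 Hz.
C is above B, so f_C = 741.3 + 5.2 = 746.5 Hz.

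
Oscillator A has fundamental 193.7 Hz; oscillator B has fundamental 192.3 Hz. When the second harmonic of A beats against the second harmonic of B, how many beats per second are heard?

Second harmonic of the first: 2·193.7 = 387.4 Hz.
Second harmonic of the second: 2·192.3 = 384.6 Hz.
f_beat = |387.4 − 384.6| = 2.8 Hz.

2.8 Hz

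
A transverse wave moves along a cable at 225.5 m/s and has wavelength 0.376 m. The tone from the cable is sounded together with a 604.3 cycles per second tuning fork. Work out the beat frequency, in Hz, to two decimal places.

4.57 Hz

Source frequency f = v/λ = 225.5/0.376 = 599.7340 Hz.
f_beat = |599.7340 − 604.3| = 4.57 Hz.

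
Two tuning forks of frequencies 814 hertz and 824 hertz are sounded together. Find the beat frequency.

10 Hz

The beat frequency equals the magnitude of the frequency difference.
|814 − 824| = 10 Hz.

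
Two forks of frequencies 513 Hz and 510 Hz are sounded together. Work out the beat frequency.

f_beat = |f₁ − f₂|.
|513 − 510| = 3 Hz.

3 Hz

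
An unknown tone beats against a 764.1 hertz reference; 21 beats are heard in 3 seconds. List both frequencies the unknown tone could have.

Beat frequency = 21/3 = 7 Hz.
|f − 764.1| = 7, so f = 764.1 ± 7.

757.1 Hz or 771.1 Hz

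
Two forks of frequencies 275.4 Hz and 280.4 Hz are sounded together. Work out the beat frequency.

5 Hz

The beat frequency equals the magnitude of the frequency difference.
|275.4 − 280.4| = 5 Hz.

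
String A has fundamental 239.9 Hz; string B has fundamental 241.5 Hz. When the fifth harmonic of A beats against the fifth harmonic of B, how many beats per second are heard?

8.0 Hz

Fifth harmonic of the first: 5·239.9 = 1199.5 Hz.
Fifth harmonic of the second: 5·241.5 = 1207.5 Hz.
f_beat = |1199.5 − 1207.5| = 8.0 Hz.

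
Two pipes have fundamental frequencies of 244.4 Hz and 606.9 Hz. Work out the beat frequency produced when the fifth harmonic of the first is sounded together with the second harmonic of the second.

8.2 Hz

Fifth harmonic of the first: 5·244.4 = 1222.0 Hz.
Second harmonic of the second: 2·606.9 = 1213.8 Hz.
f_beat = |1222.0 − 1213.8| = 8.2 Hz.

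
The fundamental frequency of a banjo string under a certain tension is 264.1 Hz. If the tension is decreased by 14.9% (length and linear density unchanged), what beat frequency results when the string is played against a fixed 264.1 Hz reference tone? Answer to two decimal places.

For a string, f ∝ √T, so the new frequency is 264.1·√0.851 = 243.6314 Hz.
f_beat = |243.6314 − 264.1| = 20.47 Hz.

20.47 Hz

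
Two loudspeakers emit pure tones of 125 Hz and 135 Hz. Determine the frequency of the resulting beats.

The beat frequency equals the magnitude of the frequency difference.
|125 − 135| = 10 Hz.

10 Hz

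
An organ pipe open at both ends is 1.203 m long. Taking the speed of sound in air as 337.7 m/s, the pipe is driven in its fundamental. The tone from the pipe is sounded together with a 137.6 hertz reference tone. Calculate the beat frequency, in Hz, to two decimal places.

2.76 Hz

Open pipe: f_n = n·v/(2L) = 1·337.7/(2·1.203) = 140.3574 Hz.
f_beat = |140.3574 − 137.6| = 2.76 Hz.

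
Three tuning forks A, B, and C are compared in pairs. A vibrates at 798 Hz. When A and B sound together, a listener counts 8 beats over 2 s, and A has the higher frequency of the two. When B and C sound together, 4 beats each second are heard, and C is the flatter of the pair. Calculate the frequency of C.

A–B: Beat frequency = 8/2 = 4 Hz.
B is below A, so f_B = 798 − 4 = 794 Hz.
C is below B, so f_C = 794 − 4 = 790 Hz.

790 Hz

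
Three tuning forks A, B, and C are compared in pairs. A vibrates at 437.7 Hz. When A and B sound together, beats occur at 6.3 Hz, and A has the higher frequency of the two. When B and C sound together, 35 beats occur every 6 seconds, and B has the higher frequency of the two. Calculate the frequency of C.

425.5667 Hz

B is below A, so f_B = 437.7 − 6.3 = 431.4 Hz.
B–C: Beat frequency = 35/6 = 5.8333 Hz.
C is below B, so f_C = 431.4 − 5.8333 = 425.5667 Hz.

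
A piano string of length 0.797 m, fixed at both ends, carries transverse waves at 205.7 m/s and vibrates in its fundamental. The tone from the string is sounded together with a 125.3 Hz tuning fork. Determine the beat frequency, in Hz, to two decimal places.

3.75 Hz

For a string fixed at both ends, f_n = n·v/(2L) = 1·205.7/(2·0.797) = 129.0464 Hz.
f_beat = |129.0464 − 125.3| = 3.75 Hz.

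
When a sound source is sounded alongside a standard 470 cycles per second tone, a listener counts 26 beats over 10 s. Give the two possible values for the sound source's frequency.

467.4 Hz or 472.6 Hz

Beat frequency = 26/10 = 2.6 Hz.
|f − 470| = 2.6, so f = 470 ± 2.6.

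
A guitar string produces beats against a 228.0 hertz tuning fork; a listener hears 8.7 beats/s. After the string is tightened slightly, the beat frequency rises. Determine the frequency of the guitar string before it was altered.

|f − 228.0| = 8.7, so the guitar string was at either 219.3 Hz or 236.7 Hz.
Increasing tension raises a string's frequency; the adjustment raises the guitar string's frequency.
The beat rate rose, so the adjustment moved the guitar string further from 228.0 Hz — it was already above the reference.

236.7 Hz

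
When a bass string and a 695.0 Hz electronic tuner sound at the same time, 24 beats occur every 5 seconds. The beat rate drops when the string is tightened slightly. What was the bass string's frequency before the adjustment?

Beat frequency = 24/5 = 4.8 Hz.
|f − 695.0| = 4.8, so the bass string was at either 690.2 Hz or 699.8 Hz.
Increasing tension raises a string's frequency; the adjustment raises the bass string's frequency.
The beat rate fell, so the adjustment moved the bass string toward 695.0 Hz — it must have started below the reference.

690.2 Hz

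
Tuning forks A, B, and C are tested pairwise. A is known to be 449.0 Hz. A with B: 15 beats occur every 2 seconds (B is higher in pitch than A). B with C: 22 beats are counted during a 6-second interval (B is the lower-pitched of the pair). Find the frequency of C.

A–B: Beat frequency = 15/2 = 7.5 Hz.
B is above A, so f_B = 449.0 + 7.5 = 456.5 Hz.
B–C: Beat frequency = 22/6 = 3.6667 Hz.
C is above B, so f_C = 456.5 + 3.6667 = 460.1667 Hz.

460.1667 Hz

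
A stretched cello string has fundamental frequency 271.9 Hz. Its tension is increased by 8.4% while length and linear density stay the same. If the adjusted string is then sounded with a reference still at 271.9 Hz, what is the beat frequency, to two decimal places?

For a string, f ∝ √T, so the new frequency is 271.9·√1.084 = 283.0896 Hz.
f_beat = |283.0896 − 271.9| = 11.19 Hz.

11.19 Hz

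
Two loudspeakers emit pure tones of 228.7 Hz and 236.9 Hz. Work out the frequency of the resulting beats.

Beats arise from superposition of two nearby frequencies; the beat rate is |f₁ − f₂|.
|228.7 − 236.9| = 8.2 Hz.

8.2 Hz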